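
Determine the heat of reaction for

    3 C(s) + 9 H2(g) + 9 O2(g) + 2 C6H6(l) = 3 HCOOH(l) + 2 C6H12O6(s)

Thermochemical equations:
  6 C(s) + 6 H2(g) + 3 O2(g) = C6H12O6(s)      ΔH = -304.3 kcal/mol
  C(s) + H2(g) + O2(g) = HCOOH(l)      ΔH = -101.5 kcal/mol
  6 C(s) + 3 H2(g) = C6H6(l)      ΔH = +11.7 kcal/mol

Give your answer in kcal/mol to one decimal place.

equation 1 × 2: (2)·(-304.3) = -608.6 kcal/mol
equation 2 × 3: (3)·(-101.5) = -304.5 kcal/mol
equation 3 reversed and × 2: (-2)·(+11.7) = -23.4 kcal/mol
Combining the equations, ΔH = (-608.6) + (-304.5) + (-23.4) = -936.5 kcal/mol

ΔH = -936.5 kcal/mol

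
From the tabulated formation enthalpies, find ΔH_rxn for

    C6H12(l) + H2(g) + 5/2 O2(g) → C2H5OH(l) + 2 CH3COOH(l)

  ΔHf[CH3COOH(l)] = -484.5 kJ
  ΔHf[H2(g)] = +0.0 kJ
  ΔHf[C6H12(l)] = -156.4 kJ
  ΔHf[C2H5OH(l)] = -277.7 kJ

ΔH_rxn = -1090.3 kJ

Products: 1·(-277.7) + 2·(-484.5) = -1246.7
Reactants: 1·(-156.4) + 1·(+0.0) + 5/2·(+0.0) = -156.4
ΔH_rxn = (-1246.7) − (-156.4) = -1090.3 kJ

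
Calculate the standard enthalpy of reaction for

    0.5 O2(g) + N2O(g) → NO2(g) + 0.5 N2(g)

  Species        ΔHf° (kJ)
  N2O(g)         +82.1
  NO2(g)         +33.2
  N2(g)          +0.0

ΔH° = -48.9 kJ

ΔH°rxn = Σ nΔHf°(products) − Σ nΔHf°(reactants).
Products: 1·(+33.2) + 1/2·(+0.0) = +33.2
Reactants: 1/2·(+0.0) + 1·(+82.1) = +82.1
ΔH° = (+33.2) − (+82.1) = -48.9 kJ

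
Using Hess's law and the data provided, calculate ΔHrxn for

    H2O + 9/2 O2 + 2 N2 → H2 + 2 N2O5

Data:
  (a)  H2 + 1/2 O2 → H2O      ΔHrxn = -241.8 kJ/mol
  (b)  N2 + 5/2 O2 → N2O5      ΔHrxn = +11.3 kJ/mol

ΔHrxn = 264.4 kJ/mol

(a) reversed (H2O must end up as a reactant): +241.8 kJ/mol
(b) × 2 (×2 to match 2 N2O5 in the target): (2)·(+11.3) = +22.6 kJ/mol
ΔHrxn = (+241.8) + (+22.6) = 264.4 kJ/mol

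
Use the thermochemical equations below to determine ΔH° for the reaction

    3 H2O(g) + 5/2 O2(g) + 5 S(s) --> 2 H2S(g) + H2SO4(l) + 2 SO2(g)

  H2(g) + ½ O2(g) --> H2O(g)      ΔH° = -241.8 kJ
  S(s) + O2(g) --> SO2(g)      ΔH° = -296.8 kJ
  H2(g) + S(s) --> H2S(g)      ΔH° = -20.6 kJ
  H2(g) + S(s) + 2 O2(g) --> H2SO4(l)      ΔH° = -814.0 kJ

ΔH° = -723.4 kJ

equation 1 reversed and × 3: (-3)·(-241.8) = +725.4 kJ
equation 2 × 2: (2)·(-296.8) = -593.6 kJ
equation 3 × 2: (2)·(-20.6) = -41.2 kJ
equation 4 as written: -814.0 kJ
ΔH° = (-3)·(-241.8) + (2)·(-296.8) + (2)·(-20.6) + (1)·(-814.0) = -723.4 kJ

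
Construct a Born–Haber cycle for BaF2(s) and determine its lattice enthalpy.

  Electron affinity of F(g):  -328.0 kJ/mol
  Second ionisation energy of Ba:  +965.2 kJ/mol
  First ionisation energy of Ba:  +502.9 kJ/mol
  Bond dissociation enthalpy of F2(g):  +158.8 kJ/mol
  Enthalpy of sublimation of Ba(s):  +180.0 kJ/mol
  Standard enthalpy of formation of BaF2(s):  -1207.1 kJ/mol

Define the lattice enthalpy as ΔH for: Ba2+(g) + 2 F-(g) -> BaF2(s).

ΔHf° = 1·ΔHsub + 1·(ΣIE) + 1·D(F2) + 2·EA + U
-1207.1 = 1·(+180.0) + 1·(+1468.1) + 1·(+158.8) + 2·(-328.0) + U
U = -1207.1 − (+1150.9) = -2358.0 kJ/mol

U = -2358.0 kJ/mol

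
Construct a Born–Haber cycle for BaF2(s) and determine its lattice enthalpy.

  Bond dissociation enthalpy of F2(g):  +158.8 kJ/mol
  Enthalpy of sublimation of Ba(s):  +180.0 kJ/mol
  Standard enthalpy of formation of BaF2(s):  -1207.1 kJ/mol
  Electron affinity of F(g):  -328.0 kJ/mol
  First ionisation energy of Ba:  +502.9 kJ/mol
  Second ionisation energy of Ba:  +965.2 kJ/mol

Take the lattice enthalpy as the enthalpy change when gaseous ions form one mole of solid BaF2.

ΔHf° = 1·ΔHsub + 1·(ΣIE) + 1·D(F2) + 2·EA + U
-1207.1 = 1·(+180.0) + 1·(+1468.1) + 1·(+158.8) + 2·(-328.0) + U
U = -1207.1 − (+1150.9) = -2358.0 kJ/mol

U = -2358.0 kJ/mol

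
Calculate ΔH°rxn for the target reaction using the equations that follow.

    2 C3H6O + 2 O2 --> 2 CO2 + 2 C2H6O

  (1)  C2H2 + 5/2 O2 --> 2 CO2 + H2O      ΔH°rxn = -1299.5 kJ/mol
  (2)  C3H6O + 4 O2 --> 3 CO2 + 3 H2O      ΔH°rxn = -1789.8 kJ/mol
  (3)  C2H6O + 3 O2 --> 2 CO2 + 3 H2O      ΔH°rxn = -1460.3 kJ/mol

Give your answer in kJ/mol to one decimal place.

(1): not needed (C2H2 appears nowhere else).
(2) × 2 (scale by 2 for the 2 C3H6O): (2)·(-1789.8) = -3579.6 kJ/mol
(3) reversed and × 2 (reverse to put C2H6O on the product side; scale by 2 for the 2 C2H6O): (-2)·(-1460.3) = +2920.6 kJ/mol
ΔH°rxn = (-3579.6) + (+2920.6) = -659.0 kJ/mol

ΔH°rxn = -659.0 kJ/mol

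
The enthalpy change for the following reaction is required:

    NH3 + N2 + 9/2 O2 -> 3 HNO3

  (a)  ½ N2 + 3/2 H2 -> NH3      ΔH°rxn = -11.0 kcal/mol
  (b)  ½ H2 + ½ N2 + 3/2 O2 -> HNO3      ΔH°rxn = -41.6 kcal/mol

(a) reversed: +11.0 kcal/mol
(b) × 3: (3)·(-41.6) = -124.8 kcal/mol
ΔH°rxn = (+11.0) + (-124.8) = -113.8 kcal/mol

ΔH°rxn = -113.8 kcal/mol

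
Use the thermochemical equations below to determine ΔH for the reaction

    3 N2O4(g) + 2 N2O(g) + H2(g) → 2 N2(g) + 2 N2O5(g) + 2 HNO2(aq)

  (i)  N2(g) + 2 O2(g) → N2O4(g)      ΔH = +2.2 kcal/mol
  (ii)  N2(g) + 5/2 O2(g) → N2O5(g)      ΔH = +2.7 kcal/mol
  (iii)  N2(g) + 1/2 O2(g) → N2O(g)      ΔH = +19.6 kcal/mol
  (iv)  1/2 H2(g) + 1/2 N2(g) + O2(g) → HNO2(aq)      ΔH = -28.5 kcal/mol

ΔH = -97.4 kcal/mol

(i) reversed and × 3 (N2O4(g) must end up as a reactant; ×3 to match 3 N2O4(g) in the target): (-3)·(+2.2) = -6.6 kcal/mol
(ii) × 2 (×2 to match 2 N2O5(g) in the target): (2)·(+2.7) = +5.4 kcal/mol
(iii) reversed and × 2 (reverse to put N2O(g) on the reactant side; ×2 to match 2 N2O(g) in the target): (-2)·(+19.6) = -39.2 kcal/mol
(iv) × 2 (scale by 2 for the 2 HNO2(aq)): (2)·(-28.5) = -57.0 kcal/mol
ΔH = (-3)·(+2.2) + (2)·(+2.7) + (-2)·(+19.6) + (2)·(-28.5) = -97.4 kcal/mol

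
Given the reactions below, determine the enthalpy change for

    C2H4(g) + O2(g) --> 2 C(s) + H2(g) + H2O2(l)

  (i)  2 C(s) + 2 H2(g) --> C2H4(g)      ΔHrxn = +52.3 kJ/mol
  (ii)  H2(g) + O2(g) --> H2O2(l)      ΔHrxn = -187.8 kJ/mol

ΔHrxn = -240.1 kJ/mol

(i) reversed (reverse to put C2H4(g) on the reactant side): -52.3 kJ/mol
(ii) as written (H2O2(l) already on the product side): -187.8 kJ/mol
Since enthalpy is a state function, ΔHrxn = (-52.3) + (-187.8) = -240.1 kJ/mol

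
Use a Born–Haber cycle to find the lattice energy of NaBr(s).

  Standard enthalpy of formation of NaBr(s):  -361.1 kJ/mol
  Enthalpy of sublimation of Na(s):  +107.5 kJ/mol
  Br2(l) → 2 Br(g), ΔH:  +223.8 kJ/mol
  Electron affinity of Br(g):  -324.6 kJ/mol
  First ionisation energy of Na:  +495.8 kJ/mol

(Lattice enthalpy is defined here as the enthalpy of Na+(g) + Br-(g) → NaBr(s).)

ΔHf° = 1·ΔHsub + 1·(ΣIE) + 1/2·D(Br2) + 1·EA + U
-361.1 = 1·(+107.5) + 1·(+495.8) + 1/2·(+223.8) + 1·(-324.6) + U
U = -361.1 − (+390.6) = -751.7 kJ/mol

U = -751.7 kJ/mol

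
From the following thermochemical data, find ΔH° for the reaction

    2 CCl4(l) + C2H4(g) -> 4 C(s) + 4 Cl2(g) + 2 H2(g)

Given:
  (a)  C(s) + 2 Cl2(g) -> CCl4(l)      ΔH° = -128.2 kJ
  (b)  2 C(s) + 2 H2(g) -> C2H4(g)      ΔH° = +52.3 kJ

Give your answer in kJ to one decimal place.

ΔH° = 204.1 kJ

(a) reversed and × 2: (-2)·(-128.2) = +256.4 kJ
(b) reversed: -52.3 kJ
Summing the manipulated equations, ΔH° = (-2)·(-128.2) + (-1)·(+52.3) = 204.1 kJ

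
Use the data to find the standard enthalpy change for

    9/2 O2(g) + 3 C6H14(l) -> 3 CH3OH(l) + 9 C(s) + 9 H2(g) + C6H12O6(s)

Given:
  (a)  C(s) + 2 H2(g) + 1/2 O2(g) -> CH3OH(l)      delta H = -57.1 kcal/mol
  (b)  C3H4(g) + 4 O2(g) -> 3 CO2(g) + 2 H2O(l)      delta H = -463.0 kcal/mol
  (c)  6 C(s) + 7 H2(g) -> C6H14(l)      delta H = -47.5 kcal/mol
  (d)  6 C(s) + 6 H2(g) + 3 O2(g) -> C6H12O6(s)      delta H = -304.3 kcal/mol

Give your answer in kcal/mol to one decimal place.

(a) × 3: (3)·(-57.1) = -171.3 kcal/mol
(b): not needed.
(c) reversed and × 3: (-3)·(-47.5) = +142.5 kcal/mol
(d) as written: -304.3 kcal/mol
delta H = (3)·(-57.1) + (-3)·(-47.5) + (1)·(-304.3) = -333.1 kcal/mol

delta H = -333.1 kcal/mol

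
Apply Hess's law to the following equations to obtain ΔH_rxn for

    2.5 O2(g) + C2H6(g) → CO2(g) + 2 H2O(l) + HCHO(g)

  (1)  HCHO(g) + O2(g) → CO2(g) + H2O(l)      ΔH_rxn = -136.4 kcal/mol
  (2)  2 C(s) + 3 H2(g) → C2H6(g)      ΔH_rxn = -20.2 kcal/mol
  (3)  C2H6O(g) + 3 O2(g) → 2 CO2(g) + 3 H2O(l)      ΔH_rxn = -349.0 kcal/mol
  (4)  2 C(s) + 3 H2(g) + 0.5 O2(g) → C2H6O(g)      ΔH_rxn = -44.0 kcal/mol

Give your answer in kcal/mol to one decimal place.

(1) reversed: +136.4 kcal/mol
(2) reversed: +20.2 kcal/mol
(3) as written: -349.0 kcal/mol
(4) as written: -44.0 kcal/mol
ΔH_rxn = (-1)·(-136.4) + (-1)·(-20.2) + (1)·(-349.0) + (1)·(-44.0) = -236.4 kcal/mol

ΔH_rxn = -236.4 kcal/mol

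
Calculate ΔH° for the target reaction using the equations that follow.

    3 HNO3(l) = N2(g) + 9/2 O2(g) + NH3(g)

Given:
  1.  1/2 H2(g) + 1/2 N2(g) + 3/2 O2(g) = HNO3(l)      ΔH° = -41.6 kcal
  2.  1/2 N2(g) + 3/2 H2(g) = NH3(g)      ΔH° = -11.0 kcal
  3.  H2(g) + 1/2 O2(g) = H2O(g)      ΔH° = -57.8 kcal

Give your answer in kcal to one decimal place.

eq. 1 reversed and × 3 (reverse to put HNO3(l) on the reactant side; scale by 3 for the 3 HNO3(l)): (-3)·(-41.6) = +124.8 kcal
eq. 2 as written (NH3(g) already on the product side): -11.0 kcal
eq. 3: not needed (H2O(g) appears nowhere else).
ΔH° = (+124.8) + (-11.0) = 113.8 kcal

ΔH° = 113.8 kcal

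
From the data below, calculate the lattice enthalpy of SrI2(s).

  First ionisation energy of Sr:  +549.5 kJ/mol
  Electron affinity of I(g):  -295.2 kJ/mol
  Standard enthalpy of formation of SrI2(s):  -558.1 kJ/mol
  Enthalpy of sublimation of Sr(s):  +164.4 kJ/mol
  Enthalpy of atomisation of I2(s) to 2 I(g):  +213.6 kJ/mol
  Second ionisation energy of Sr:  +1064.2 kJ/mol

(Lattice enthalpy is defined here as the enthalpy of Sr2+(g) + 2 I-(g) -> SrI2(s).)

ΔHf° = 1·ΔHsub + 1·(ΣIE) + 1·D(I2) + 2·EA + U
-558.1 = 1·(+164.4) + 1·(+1613.7) + 1·(+213.6) + 2·(-295.2) + U
U = -558.1 − (+1401.3) = -1959.4 kJ/mol

U = -1959.4 kJ/mol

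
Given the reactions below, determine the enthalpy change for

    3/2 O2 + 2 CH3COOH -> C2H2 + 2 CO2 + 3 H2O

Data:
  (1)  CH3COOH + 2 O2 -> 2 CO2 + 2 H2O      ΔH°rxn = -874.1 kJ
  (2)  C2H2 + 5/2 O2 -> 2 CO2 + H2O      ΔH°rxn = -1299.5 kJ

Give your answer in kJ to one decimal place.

ΔH°rxn = -448.7 kJ

(1) × 2 (×2 to match 2 CH3COOH in the target): (2)·(-874.1) = -1748.2 kJ
(2) reversed (reverse to put C2H2 on the product side): +1299.5 kJ
ΔH°rxn = (-1748.2) + (+1299.5) = -448.7 kJ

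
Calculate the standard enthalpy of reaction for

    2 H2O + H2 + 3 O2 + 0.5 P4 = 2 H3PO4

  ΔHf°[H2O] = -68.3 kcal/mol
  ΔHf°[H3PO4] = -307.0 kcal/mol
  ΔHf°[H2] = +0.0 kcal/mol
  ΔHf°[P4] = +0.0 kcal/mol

ΔH_rxn = -477.4 kcal/mol

Products: 2·(-307.0) = -614.0
Reactants: 2·(-68.3) + 1·(+0.0) + 3·(+0.0) + 1/2·(+0.0) = -136.6
ΔH_rxn = (-614.0) − (-136.6) = -477.4 kcal/mol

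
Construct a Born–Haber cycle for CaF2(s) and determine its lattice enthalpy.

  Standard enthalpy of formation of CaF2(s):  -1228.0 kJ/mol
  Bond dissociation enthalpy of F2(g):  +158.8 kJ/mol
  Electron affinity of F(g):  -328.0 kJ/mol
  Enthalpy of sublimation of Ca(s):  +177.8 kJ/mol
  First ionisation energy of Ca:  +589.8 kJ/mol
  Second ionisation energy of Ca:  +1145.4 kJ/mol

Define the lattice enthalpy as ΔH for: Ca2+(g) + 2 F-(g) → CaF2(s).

U = -2643.8 kJ/mol

ΔHf° = 1·ΔHsub + 1·(ΣIE) + 1·D(F2) + 2·EA + U
-1228.0 = 1·(+177.8) + 1·(+1735.2) + 1·(+158.8) + 2·(-328.0) + U
U = -1228.0 − (+1415.8) = -2643.8 kJ/mol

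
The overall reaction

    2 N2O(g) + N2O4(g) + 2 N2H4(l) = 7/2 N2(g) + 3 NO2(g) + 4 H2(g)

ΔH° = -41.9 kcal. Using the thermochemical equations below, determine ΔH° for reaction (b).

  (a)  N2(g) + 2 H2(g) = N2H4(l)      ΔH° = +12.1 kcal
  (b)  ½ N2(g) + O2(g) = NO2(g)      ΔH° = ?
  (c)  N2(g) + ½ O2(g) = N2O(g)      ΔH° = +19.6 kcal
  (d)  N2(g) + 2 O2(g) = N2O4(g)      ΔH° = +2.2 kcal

ΔH° = 7.9 kcal

(a) reversed and × 2 (reverse to put N2H4(l) on the reactant side; scale by 2 for the 2 N2H4(l)): (-2)·(+12.1) = -24.2 kcal
(b) × 3 (×3 to match 3 NO2(g) in the target): contributes 3·x
(c) reversed and × 2 (N2O(g) must end up as a reactant; ×2 to match 2 N2O(g) in the target): (-2)·(+19.6) = -39.2 kcal
(d) reversed (N2O4(g) must end up as a reactant): -2.2 kcal
-41.9 = (-24.2) + (-39.2) + (-2.2) + 3·x
x = (-41.9 − (-65.6)) / (3) = 7.9 kcal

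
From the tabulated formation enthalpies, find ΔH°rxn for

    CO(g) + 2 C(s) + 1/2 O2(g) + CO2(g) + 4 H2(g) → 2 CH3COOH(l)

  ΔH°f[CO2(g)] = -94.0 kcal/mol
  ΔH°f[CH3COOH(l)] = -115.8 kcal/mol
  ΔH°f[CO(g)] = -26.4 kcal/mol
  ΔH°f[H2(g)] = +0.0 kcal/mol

ΔH°rxn = -111.2 kcal/mol

Products: 2·(-115.8) = -231.6
Reactants: 1·(-26.4) + 2·(+0.0) + 1/2·(+0.0) + 1·(-94.0) + 4·(+0.0) = -120.4
ΔH°rxn = (-231.6) − (-120.4) = -111.2 kcal/mol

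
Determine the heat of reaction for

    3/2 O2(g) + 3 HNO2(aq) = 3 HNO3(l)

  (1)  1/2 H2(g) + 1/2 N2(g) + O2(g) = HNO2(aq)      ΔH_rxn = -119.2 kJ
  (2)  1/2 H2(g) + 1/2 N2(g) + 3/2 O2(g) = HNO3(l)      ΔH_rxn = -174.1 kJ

ΔH_rxn = -164.7 kJ

(1) reversed and × 3 (reverse to put HNO2(aq) on the reactant side; scale by 3 for the 3 HNO2(aq)): (-3)·(-119.2) = +357.6 kJ
(2) × 3 (scale by 3 for the 3 HNO3(l)): (3)·(-174.1) = -522.3 kJ
By Hess's law, ΔH_rxn = (-3)·(-119.2) + (3)·(-174.1) = -164.7 kJ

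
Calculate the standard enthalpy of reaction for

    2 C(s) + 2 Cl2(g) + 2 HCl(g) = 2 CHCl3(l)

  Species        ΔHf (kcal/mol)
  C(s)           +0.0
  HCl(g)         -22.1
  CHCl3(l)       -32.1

Products: 2·(-32.1) = -64.2
Reactants: 2·(+0.0) + 2·(+0.0) + 2·(-22.1) = -44.2
ΔH°rxn = (-64.2) − (-44.2) = -20.0 kcal/mol

ΔH°rxn = -20.0 kcal/mol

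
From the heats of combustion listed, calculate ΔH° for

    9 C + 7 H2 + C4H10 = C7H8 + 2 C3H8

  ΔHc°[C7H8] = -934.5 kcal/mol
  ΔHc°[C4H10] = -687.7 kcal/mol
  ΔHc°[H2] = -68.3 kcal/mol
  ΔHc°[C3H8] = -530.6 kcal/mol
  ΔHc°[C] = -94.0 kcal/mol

ΔH° = -16.1 kcal/mol

Using ΔH = Σ nΔHc°(reactants) − Σ nΔHc°(products):
= [9·(-94.0) + 7·(-68.3) + 1·(-687.7)] − [1·(-934.5) + 2·(-530.6)]
= -16.1 kcal/mol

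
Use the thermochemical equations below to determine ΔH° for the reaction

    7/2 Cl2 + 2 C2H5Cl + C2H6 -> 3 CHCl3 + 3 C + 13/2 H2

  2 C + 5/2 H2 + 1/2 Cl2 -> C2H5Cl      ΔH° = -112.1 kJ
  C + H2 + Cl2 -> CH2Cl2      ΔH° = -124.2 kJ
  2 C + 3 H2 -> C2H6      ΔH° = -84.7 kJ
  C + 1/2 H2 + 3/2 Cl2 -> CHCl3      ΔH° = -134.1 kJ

equation 1 reversed and × 2 (C2H5Cl must end up as a reactant; ×2 to match 2 C2H5Cl in the target): (-2)·(-112.1) = +224.2 kJ
equation 2: not needed (CH2Cl2 appears nowhere else).
equation 3 reversed (C2H6 must end up as a reactant): +84.7 kJ
equation 4 × 3 (scale by 3 for the 3 CHCl3): (3)·(-134.1) = -402.3 kJ
ΔH° = (+224.2) + (+84.7) + (-402.3) = -93.4 kJ

ΔH° = -93.4 kJ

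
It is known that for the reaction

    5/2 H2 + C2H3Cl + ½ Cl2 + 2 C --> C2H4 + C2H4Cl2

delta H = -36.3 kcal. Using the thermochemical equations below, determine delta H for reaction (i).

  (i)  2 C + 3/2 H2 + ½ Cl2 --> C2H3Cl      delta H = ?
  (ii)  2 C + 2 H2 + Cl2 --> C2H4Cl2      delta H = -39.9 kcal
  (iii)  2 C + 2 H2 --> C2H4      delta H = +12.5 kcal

delta H = 8.9 kcal

(i) reversed: contributes −x
(ii) as written: -39.9 kcal
(iii) as written: +12.5 kcal
-36.3 = (-39.9) + (+12.5) − x
x = (-36.3 − (-27.4)) / (-1) = 8.9 kcal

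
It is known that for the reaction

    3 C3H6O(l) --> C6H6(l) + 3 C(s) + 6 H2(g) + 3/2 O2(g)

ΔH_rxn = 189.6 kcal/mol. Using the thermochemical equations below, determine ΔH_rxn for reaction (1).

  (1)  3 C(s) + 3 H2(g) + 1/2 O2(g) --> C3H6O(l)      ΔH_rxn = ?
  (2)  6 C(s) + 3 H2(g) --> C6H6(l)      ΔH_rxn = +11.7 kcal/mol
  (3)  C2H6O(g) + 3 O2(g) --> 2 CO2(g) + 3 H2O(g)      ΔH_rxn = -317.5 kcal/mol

ΔH_rxn = -59.3 kcal/mol

(1) reversed and × 3: contributes −3·x
(2) as written: +11.7 kcal/mol
(3): not needed.
+189.6 = (+11.7) − 3·x
x = (+189.6 − (+11.7)) / (-3) = -59.3 kcal/mol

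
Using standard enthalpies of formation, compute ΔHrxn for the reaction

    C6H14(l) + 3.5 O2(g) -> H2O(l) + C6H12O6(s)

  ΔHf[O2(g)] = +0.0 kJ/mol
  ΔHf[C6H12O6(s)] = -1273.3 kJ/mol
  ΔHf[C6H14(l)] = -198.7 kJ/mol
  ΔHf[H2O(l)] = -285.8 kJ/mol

Products: 1·(-285.8) + 1·(-1273.3) = -1559.1
Reactants: 1·(-198.7) + 7/2·(+0.0) = -198.7
ΔHrxn = (-1559.1) − (-198.7) = -1360.4 kJ/mol

ΔHrxn = -1360.4 kJ/mol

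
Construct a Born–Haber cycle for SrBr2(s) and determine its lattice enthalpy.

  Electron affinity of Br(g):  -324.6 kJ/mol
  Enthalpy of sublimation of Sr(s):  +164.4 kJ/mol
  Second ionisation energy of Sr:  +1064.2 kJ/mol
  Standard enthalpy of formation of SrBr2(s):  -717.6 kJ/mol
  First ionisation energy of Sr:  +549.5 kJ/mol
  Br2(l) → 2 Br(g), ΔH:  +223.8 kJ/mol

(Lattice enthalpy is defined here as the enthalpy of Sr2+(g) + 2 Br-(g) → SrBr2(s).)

ΔHf° = 1·ΔHsub + 1·(ΣIE) + 1·D(Br2) + 2·EA + U
-717.6 = 1·(+164.4) + 1·(+1613.7) + 1·(+223.8) + 2·(-324.6) + U
U = -717.6 − (+1352.7) = -2070.3 kJ/mol

U = -2070.3 kJ/mol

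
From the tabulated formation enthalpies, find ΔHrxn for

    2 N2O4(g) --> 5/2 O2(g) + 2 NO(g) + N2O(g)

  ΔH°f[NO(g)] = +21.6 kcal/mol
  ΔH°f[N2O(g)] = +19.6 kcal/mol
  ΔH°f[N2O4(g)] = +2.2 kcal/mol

Products: 5/2·(+0.0) + 2·(+21.6) + 1·(+19.6) = +62.8
Reactants: 2·(+2.2) = +4.4
ΔHrxn = (+62.8) − (+4.4) = 58.4 kcal/mol

ΔHrxn = 58.4 kcal/mol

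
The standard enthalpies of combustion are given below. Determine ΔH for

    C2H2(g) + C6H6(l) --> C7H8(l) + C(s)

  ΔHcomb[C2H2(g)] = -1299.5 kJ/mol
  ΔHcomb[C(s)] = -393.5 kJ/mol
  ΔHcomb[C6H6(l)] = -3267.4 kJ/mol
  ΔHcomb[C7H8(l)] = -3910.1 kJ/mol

ΔH = -263.3 kJ/mol

Using ΔH = Σ nΔHc°(reactants) − Σ nΔHc°(products):
= [1·(-1299.5) + 1·(-3267.4)] − [1·(-3910.1) + 1·(-393.5)]
= -263.3 kJ/mol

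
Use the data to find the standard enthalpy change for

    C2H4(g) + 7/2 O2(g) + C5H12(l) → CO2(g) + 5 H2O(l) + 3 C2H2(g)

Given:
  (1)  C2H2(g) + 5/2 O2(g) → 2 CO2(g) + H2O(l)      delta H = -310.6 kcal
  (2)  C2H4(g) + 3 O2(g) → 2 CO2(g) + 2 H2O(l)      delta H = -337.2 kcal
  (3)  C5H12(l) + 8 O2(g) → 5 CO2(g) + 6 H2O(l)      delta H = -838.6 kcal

delta H = -244.0 kcal

(1) reversed and × 3: (-3)·(-310.6) = +931.8 kcal
(2) as written: -337.2 kcal
(3) as written: -838.6 kcal
Combining the equations, delta H = (-3)·(-310.6) + (1)·(-337.2) + (1)·(-838.6) = -244.0 kcal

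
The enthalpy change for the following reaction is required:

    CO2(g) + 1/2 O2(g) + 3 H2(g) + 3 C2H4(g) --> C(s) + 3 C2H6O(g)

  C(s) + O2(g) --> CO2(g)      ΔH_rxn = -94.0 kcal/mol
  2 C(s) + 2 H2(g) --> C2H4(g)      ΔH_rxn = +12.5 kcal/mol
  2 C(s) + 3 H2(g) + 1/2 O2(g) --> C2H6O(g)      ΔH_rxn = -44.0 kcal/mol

ΔH_rxn = -75.5 kcal/mol

equation 1 reversed (CO2(g) must end up as a reactant): +94.0 kcal/mol
equation 2 reversed and × 3 (reverse to put C2H4(g) on the reactant side; ×3 to match 3 C2H4(g) in the target): (-3)·(+12.5) = -37.5 kcal/mol
equation 3 × 3 (×3 to match 3 C2H6O(g) in the target): (3)·(-44.0) = -132.0 kcal/mol
ΔH_rxn = (+94.0) + (-37.5) + (-132.0) = -75.5 kcal/mol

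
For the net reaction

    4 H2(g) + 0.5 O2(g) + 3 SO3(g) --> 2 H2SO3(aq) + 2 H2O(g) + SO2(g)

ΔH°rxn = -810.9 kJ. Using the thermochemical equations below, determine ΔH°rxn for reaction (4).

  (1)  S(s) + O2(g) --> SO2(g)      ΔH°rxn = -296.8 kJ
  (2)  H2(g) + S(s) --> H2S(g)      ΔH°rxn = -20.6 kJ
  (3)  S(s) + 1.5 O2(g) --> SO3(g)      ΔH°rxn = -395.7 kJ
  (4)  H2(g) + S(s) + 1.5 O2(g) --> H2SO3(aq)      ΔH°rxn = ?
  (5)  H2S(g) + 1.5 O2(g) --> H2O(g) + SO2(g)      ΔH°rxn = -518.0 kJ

(1) reversed: +296.8 kJ
(2) × 2: (2)·(-20.6) = -41.2 kJ
(3) reversed and × 3: (-3)·(-395.7) = +1187.1 kJ
(4) × 2: contributes 2·x
(5) × 2: (2)·(-518.0) = -1036.0 kJ
-810.9 = (+296.8) + (-41.2) + (+1187.1) + (-1036.0) + 2·x
x = (-810.9 − (+406.7)) / (2) = -608.8 kJ

ΔH°rxn = -608.8 kJ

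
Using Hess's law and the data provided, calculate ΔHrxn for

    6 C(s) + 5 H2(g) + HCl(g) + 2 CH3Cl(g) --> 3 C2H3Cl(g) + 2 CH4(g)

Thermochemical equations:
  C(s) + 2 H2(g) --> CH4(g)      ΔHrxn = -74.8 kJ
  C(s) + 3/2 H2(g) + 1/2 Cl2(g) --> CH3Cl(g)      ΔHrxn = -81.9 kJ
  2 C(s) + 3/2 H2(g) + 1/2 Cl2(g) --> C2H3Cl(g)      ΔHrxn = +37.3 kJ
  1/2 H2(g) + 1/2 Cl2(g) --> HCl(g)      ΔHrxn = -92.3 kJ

equation 1 × 2: (2)·(-74.8) = -149.6 kJ
equation 2 reversed and × 2: (-2)·(-81.9) = +163.8 kJ
equation 3 × 3: (3)·(+37.3) = +111.9 kJ
equation 4 reversed: +92.3 kJ
Combining the equations, ΔHrxn = (2)·(-74.8) + (-2)·(-81.9) + (3)·(+37.3) + (-1)·(-92.3) = 218.4 kJ

ΔHrxn = 218.4 kJ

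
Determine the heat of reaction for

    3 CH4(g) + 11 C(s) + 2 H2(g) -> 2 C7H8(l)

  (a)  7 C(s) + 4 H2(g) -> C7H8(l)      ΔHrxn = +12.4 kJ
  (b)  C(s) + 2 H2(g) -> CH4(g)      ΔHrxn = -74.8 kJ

ΔHrxn = 249.2 kJ

(a) × 2: (2)·(+12.4) = +24.8 kJ
(b) reversed and × 3: (-3)·(-74.8) = +224.4 kJ
Summing the manipulated equations, ΔHrxn = (2)·(+12.4) + (-3)·(-74.8) = 249.2 kJ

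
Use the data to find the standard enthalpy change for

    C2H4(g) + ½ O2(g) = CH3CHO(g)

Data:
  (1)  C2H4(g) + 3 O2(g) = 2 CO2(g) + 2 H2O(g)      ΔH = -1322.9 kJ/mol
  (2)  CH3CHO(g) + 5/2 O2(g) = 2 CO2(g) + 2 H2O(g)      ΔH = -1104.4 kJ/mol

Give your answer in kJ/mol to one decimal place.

ΔH = -218.5 kJ/mol

(1) as written: -1322.9 kJ/mol
(2) reversed: +1104.4 kJ/mol
ΔH = (-1322.9) + (+1104.4) = -218.5 kJ/mol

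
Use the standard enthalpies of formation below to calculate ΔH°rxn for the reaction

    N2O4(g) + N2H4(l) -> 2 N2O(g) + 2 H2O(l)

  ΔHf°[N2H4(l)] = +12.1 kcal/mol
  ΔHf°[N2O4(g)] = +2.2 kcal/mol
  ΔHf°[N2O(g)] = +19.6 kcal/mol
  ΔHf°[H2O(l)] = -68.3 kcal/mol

ΔH°rxn = -111.7 kcal/mol

Products: 2·(+19.6) + 2·(-68.3) = -97.4
Reactants: 1·(+2.2) + 1·(+12.1) = +14.3
ΔH°rxn = (-97.4) − (+14.3) = -111.7 kcal/mol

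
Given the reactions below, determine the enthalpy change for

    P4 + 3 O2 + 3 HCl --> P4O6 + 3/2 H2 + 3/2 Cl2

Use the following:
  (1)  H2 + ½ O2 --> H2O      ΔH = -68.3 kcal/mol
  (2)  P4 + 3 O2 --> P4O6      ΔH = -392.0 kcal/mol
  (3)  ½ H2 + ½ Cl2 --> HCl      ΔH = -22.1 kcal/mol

(1): not needed.
(2) as written: -392.0 kcal/mol
(3) reversed and × 3: (-3)·(-22.1) = +66.3 kcal/mol
Summing the manipulated equations, ΔH = (1)·(-392.0) + (-3)·(-22.1) = -325.7 kcal/mol

ΔH = -325.7 kcal/mol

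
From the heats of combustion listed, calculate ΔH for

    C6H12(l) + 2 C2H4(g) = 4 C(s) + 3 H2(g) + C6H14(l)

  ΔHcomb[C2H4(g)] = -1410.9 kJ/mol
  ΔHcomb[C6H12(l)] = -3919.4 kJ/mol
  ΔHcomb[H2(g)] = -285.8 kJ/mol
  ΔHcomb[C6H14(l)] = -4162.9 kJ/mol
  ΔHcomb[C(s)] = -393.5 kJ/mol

With combustion enthalpies, reactants minus products:
= [1·(-3919.4) + 2·(-1410.9)] − [4·(-393.5) + 3·(-285.8) + 1·(-4162.9)]
= -146.9 kJ/mol

ΔH = -146.9 kJ/mol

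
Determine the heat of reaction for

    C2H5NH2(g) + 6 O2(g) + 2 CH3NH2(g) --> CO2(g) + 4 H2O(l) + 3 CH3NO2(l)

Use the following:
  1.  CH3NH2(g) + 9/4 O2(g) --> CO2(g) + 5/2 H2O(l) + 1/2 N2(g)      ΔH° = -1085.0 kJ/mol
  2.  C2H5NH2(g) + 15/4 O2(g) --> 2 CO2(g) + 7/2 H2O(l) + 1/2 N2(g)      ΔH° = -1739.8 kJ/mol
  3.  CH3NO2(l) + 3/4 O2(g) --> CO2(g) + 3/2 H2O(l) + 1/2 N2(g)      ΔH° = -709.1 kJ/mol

ΔH° = -1782.5 kJ/mol

eq. 1 × 2 (×2 to match 2 CH3NH2(g) in the target): (2)·(-1085.0) = -2170.0 kJ/mol
eq. 2 as written (C2H5NH2(g) already on the reactant side): -1739.8 kJ/mol
eq. 3 reversed and × 3 (CH3NO2(l) must end up as a product; scale by 3 for the 3 CH3NO2(l)): (-3)·(-709.1) = +2127.3 kJ/mol
Combining the equations, ΔH° = (2)·(-1085.0) + (1)·(-1739.8) + (-3)·(-709.1) = -1782.5 kJ/mol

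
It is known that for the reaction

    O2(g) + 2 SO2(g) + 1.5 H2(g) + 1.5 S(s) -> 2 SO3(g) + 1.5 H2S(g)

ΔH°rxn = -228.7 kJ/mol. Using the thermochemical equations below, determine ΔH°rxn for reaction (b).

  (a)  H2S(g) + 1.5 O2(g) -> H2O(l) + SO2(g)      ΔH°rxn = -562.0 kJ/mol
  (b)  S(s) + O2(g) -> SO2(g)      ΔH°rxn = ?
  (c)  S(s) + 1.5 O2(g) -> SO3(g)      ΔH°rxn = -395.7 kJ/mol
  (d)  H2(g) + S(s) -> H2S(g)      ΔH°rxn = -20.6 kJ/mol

ΔH°rxn = -296.8 kJ/mol

(a): not needed (H2O(l) appears nowhere else).
(b) reversed and × 2: contributes −2·x
(c) × 2 (scale by 2 for the 2 SO3(g)): (2)·(-395.7) = -791.4 kJ/mol
(d) × 3/2 (scale by 3/2 for the 3/2 H2(g)): (3/2)·(-20.6) = -30.9 kJ/mol
-228.7 = (-791.4) + (-30.9) − 2·x
x = (-228.7 − (-822.3)) / (-2) = -296.8 kJ/mol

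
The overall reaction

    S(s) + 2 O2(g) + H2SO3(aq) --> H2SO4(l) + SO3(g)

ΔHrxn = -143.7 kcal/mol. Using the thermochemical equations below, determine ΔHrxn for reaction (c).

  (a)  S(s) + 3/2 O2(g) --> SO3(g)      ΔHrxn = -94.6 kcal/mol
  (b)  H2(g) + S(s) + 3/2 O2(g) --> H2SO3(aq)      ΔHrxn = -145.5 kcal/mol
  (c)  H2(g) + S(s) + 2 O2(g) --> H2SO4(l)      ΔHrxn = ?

ΔHrxn = -194.6 kcal/mol

(a) as written (SO3(g) already on the product side): -94.6 kcal/mol
(b) reversed (reverse to put H2SO3(aq) on the reactant side): +145.5 kcal/mol
(c) as written (H2SO4(l) already on the product side): contributes x
-143.7 = (-94.6) + (+145.5) + x
x = (-143.7 − (+50.9)) / (1) = -194.6 kcal/mol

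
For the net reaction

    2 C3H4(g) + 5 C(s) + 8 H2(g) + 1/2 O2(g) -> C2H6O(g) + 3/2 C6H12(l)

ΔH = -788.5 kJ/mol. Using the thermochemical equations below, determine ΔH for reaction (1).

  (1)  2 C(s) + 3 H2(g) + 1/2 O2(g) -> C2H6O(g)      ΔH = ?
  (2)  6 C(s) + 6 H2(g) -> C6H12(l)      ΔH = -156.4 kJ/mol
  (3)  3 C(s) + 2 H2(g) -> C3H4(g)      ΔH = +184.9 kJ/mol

(1) as written: contributes x
(2) × 3/2: (3/2)·(-156.4) = -234.6 kJ/mol
(3) reversed and × 2: (-2)·(+184.9) = -369.8 kJ/mol
-788.5 = (-234.6) + (-369.8) + x
x = (-788.5 − (-604.4)) / (1) = -184.1 kJ/mol

ΔH = -184.1 kJ/mol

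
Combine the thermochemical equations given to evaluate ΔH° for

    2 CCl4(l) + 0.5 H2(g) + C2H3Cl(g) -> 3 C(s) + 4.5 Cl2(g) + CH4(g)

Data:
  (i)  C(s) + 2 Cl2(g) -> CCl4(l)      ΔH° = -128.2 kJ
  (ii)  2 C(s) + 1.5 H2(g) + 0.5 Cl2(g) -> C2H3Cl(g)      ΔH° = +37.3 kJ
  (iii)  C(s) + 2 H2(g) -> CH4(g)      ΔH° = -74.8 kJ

ΔH° = 144.3 kJ

(i) reversed and × 2 (CCl4(l) must end up as a reactant; ×2 to match 2 CCl4(l) in the target): (-2)·(-128.2) = +256.4 kJ
(ii) reversed (C2H3Cl(g) must end up as a reactant): -37.3 kJ
(iii) as written (CH4(g) already on the product side): -74.8 kJ
ΔH° = (+256.4) + (-37.3) + (-74.8) = 144.3 kJ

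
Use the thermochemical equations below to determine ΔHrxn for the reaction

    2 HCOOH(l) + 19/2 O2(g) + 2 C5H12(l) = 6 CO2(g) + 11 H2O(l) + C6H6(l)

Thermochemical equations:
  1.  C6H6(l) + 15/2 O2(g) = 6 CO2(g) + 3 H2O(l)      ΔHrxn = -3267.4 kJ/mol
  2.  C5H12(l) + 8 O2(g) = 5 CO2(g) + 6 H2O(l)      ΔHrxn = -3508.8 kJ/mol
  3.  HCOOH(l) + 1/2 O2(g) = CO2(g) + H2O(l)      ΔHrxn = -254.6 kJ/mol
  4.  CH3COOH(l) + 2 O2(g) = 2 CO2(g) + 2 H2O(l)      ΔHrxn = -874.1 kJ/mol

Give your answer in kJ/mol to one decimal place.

eq. 1 reversed: +3267.4 kJ/mol
eq. 2 × 2: (2)·(-3508.8) = -7017.6 kJ/mol
eq. 3 × 2: (2)·(-254.6) = -509.2 kJ/mol
eq. 4: not needed.
By Hess's law, ΔHrxn = (-1)·(-3267.4) + (2)·(-3508.8) + (2)·(-254.6) = -4259.4 kJ/mol

ΔHrxn = -4259.4 kJ/mol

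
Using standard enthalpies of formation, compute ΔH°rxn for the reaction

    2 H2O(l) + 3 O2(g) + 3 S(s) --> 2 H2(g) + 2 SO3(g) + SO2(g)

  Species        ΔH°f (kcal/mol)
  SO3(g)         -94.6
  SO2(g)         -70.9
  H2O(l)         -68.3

ΔH°rxn = -123.5 kcal/mol

ΔH°rxn = Σ nΔHf°(products) − Σ nΔHf°(reactants).
Products: 2·(+0.0) + 2·(-94.6) + 1·(-70.9) = -260.1
Reactants: 2·(-68.3) + 3·(+0.0) + 3·(+0.0) = -136.6
ΔH°rxn = (-260.1) − (-136.6) = -123.5 kcal/mol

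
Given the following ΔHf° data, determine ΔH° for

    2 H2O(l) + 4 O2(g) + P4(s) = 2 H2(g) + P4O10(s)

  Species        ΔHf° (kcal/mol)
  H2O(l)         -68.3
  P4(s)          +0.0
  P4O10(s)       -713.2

ΔH°rxn = Σ nΔHf°(products) − Σ nΔHf°(reactants).
Products: 2·(+0.0) + 1·(-713.2) = -713.2
Reactants: 2·(-68.3) + 4·(+0.0) + 1·(+0.0) = -136.6
ΔH° = (-713.2) − (-136.6) = -576.6 kcal/mol

ΔH° = -576.6 kcal/mol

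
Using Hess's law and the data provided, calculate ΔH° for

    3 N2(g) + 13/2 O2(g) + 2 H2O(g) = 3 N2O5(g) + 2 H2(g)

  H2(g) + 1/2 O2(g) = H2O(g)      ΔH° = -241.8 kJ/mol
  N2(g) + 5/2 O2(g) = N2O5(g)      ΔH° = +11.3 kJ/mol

ΔH° = 517.5 kJ/mol

equation 1 reversed and × 2: (-2)·(-241.8) = +483.6 kJ/mol
equation 2 × 3: (3)·(+11.3) = +33.9 kJ/mol
ΔH° = (-2)·(-241.8) + (3)·(+11.3) = 517.5 kJ/mol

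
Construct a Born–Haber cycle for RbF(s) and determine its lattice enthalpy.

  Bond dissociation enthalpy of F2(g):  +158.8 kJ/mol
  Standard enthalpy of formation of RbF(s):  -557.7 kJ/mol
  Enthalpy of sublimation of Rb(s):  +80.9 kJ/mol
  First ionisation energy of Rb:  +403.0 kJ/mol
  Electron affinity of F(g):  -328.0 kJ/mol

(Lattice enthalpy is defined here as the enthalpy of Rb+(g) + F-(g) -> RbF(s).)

ΔHf° = 1·ΔHsub + 1·(ΣIE) + 1/2·D(F2) + 1·EA + U
-557.7 = 1·(+80.9) + 1·(+403.0) + 1/2·(+158.8) + 1·(-328.0) + U
U = -557.7 − (+235.3) = -793.0 kJ/mol

U = -793.0 kJ/mol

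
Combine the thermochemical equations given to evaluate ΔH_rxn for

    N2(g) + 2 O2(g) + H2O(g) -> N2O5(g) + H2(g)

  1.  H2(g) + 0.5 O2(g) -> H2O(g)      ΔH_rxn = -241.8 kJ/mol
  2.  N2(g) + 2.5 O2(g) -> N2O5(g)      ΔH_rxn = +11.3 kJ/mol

eq. 1 reversed: +241.8 kJ/mol
eq. 2 as written: +11.3 kJ/mol
ΔH_rxn = (-1)·(-241.8) + (1)·(+11.3) = 253.1 kJ/mol

ΔH_rxn = 253.1 kJ/mol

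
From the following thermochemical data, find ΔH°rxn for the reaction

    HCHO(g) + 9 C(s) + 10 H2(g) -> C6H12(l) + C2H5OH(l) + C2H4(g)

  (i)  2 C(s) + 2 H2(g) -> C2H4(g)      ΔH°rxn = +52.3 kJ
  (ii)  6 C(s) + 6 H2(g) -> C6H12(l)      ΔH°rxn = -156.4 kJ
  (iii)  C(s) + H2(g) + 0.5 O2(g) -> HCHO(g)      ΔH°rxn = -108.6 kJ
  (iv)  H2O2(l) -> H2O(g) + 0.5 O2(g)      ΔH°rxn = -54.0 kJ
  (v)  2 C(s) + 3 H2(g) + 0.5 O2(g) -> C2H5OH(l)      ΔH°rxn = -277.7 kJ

(i) as written: +52.3 kJ
(ii) as written: -156.4 kJ
(iii) reversed: +108.6 kJ
(iv): not needed.
(v) as written: -277.7 kJ
Combining the equations, ΔH°rxn = (+52.3) + (-156.4) + (+108.6) + (-277.7) = -273.2 kJ

ΔH°rxn = -273.2 kJ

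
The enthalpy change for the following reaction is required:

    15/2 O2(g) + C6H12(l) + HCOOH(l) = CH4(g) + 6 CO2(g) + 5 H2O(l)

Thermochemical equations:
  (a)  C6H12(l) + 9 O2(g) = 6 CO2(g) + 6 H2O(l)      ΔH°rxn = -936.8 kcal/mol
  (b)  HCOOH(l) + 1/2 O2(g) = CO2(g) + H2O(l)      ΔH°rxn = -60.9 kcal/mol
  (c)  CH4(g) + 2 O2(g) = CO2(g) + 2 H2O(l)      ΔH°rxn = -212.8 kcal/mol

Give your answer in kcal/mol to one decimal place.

(a) as written (C6H12(l) already on the reactant side): -936.8 kcal/mol
(b) as written (HCOOH(l) already on the reactant side): -60.9 kcal/mol
(c) reversed (CH4(g) must end up as a product): +212.8 kcal/mol
ΔH°rxn = (-936.8) + (-60.9) + (+212.8) = -784.9 kcal/mol

ΔH°rxn = -784.9 kcal/mol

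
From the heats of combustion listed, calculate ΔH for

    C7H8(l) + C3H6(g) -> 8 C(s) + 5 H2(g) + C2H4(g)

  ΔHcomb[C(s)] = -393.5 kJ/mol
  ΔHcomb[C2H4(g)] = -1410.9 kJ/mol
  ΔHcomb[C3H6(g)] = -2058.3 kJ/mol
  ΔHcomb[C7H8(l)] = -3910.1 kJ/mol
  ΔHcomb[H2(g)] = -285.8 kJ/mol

Using ΔH = Σ nΔHc°(reactants) − Σ nΔHc°(products):
= [1·(-3910.1) + 1·(-2058.3)] − [8·(-393.5) + 5·(-285.8) + 1·(-1410.9)]
= 19.5 kJ/mol

ΔH = 19.5 kJ/mol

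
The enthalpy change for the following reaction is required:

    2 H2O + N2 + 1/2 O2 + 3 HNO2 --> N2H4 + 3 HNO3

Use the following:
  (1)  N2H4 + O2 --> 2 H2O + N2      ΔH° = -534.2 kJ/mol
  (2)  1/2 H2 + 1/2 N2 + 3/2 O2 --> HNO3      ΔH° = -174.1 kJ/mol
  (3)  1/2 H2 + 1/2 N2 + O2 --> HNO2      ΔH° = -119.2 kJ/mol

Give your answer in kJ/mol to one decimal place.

ΔH° = 369.5 kJ/mol

(1) reversed (reverse to put N2H4 on the product side): +534.2 kJ/mol
(2) × 3 (×3 to match 3 HNO3 in the target): (3)·(-174.1) = -522.3 kJ/mol
(3) reversed and × 3 (reverse to put HNO2 on the reactant side; ×3 to match 3 HNO2 in the target): (-3)·(-119.2) = +357.6 kJ/mol
ΔH° = (+534.2) + (-522.3) + (+357.6) = 369.5 kJ/mol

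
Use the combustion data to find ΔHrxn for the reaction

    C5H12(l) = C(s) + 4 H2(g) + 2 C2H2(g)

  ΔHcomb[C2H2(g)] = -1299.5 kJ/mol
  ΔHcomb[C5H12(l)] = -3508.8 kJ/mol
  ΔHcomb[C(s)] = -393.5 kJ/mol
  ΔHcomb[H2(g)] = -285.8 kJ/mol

With combustion enthalpies, reactants minus products:
= [1·(-3508.8)] − [1·(-393.5) + 4·(-285.8) + 2·(-1299.5)]
= 626.9 kJ/mol

ΔHrxn = 626.9 kJ/mol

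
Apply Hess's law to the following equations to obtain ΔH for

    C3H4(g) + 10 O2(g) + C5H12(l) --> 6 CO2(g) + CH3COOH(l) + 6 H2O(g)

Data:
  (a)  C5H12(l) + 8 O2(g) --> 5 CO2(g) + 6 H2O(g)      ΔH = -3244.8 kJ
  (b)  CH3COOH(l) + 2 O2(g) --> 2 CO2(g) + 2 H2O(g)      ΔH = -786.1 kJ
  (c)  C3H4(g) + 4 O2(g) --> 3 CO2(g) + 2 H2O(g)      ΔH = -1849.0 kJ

ΔH = -4307.7 kJ

(a) as written (C5H12(l) already on the reactant side): -3244.8 kJ
(b) reversed (CH3COOH(l) must end up as a product): +786.1 kJ
(c) as written (C3H4(g) already on the reactant side): -1849.0 kJ
Since enthalpy is a state function, ΔH = (1)·(-3244.8) + (-1)·(-786.1) + (1)·(-1849.0) = -4307.7 kJ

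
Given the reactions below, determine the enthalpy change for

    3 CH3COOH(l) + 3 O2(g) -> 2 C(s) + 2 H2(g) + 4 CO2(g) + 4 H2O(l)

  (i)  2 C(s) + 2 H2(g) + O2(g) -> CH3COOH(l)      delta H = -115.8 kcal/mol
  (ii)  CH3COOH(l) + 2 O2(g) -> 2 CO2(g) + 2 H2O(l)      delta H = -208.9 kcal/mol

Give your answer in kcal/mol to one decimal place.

(i) reversed: +115.8 kcal/mol
(ii) × 2: (2)·(-208.9) = -417.8 kcal/mol
Combining the equations, delta H = (-1)·(-115.8) + (2)·(-208.9) = -302.0 kcal/mol

delta H = -302.0 kcal/mol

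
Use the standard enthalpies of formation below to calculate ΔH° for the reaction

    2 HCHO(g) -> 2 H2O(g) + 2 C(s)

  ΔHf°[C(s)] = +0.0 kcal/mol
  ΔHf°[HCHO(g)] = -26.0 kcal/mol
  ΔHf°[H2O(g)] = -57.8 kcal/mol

ΔH°rxn = Σ nΔHf°(products) − Σ nΔHf°(reactants).
Products: 2·(-57.8) + 2·(+0.0) = -115.6
Reactants: 2·(-26.0) = -52.0
ΔH° = (-115.6) − (-52.0) = -63.6 kcal/mol

ΔH° = -63.6 kcal/mol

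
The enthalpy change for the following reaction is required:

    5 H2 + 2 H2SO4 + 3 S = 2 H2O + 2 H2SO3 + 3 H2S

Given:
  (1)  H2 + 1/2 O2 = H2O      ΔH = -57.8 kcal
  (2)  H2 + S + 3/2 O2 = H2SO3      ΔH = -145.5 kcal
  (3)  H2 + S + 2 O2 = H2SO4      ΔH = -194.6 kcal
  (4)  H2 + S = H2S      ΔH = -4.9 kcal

ΔH = -32.1 kcal

(1) × 2: (2)·(-57.8) = -115.6 kcal
(2) × 2: (2)·(-145.5) = -291.0 kcal
(3) reversed and × 2: (-2)·(-194.6) = +389.2 kcal
(4) × 3: (3)·(-4.9) = -14.7 kcal
ΔH = (2)·(-57.8) + (2)·(-145.5) + (-2)·(-194.6) + (3)·(-4.9) = -32.1 kcal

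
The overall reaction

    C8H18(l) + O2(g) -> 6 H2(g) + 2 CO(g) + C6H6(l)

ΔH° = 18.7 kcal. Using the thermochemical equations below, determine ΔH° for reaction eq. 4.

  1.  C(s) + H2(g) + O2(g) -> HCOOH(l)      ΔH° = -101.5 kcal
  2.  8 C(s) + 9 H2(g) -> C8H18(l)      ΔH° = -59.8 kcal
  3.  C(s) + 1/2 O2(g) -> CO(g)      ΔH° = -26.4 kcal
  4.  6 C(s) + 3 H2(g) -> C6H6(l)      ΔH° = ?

ΔH° = 11.7 kcal

eq. 1: not needed.
eq. 2 reversed: +59.8 kcal
eq. 3 × 2: (2)·(-26.4) = -52.8 kcal
eq. 4 as written: contributes x
+18.7 = (+59.8) + (-52.8) + x
x = (+18.7 − (+7.0)) / (1) = 11.7 kcal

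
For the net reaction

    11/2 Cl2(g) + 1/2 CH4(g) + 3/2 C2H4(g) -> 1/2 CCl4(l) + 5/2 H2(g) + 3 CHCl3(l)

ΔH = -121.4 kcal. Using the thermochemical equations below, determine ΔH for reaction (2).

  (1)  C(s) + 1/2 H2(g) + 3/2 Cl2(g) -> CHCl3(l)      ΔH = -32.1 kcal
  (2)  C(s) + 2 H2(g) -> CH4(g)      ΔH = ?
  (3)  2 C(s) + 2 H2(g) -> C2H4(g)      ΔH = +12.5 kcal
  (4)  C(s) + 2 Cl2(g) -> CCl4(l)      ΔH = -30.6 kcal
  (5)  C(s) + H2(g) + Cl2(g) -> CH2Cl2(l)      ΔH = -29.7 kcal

(1) × 3 (×3 to match 3 CHCl3(l) in the target): (3)·(-32.1) = -96.3 kcal
(2) reversed and × 1/2 (reverse to put CH4(g) on the reactant side; ×1/2 to match 1/2 CH4(g) in the target): contributes −1/2·x
(3) reversed and × 3/2 (reverse to put C2H4(g) on the reactant side; ×3/2 to match 3/2 C2H4(g) in the target): (-3/2)·(+12.5) = -18.75 kcal
(4) × 1/2 (×1/2 to match 1/2 CCl4(l) in the target): (1/2)·(-30.6) = -15.3 kcal
(5): not needed (CH2Cl2(l) appears nowhere else).
-121.4 = (-96.3) + (-18.75) + (-15.3) − 1/2·x
x = (-121.4 − (-130.35)) / (-1/2) = -17.9 kcal

ΔH = -17.9 kcal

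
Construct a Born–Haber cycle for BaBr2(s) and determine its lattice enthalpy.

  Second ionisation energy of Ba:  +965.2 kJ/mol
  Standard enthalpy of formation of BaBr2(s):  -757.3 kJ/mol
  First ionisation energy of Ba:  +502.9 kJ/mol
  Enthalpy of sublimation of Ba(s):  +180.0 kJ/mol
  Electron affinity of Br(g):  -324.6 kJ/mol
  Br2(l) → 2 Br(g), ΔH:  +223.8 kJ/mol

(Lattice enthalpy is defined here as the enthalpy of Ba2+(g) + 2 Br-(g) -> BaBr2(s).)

U = -1980.0 kJ/mol

ΔHf° = 1·ΔHsub + 1·(ΣIE) + 1·D(Br2) + 2·EA + U
-757.3 = 1·(+180.0) + 1·(+1468.1) + 1·(+223.8) + 2·(-324.6) + U
U = -757.3 − (+1222.7) = -1980.0 kJ/mol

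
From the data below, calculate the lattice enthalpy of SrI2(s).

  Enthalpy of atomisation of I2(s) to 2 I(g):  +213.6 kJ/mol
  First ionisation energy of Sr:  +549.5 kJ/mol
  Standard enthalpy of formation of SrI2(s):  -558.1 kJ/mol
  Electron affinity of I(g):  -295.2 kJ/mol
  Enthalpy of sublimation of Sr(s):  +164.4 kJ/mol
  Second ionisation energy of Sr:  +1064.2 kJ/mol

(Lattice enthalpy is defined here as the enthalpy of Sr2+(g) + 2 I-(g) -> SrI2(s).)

U = -1959.4 kJ/mol

ΔHf° = 1·ΔHsub + 1·(ΣIE) + 1·D(I2) + 2·EA + U
-558.1 = 1·(+164.4) + 1·(+1613.7) + 1·(+213.6) + 2·(-295.2) + U
U = -558.1 − (+1401.3) = -1959.4 kJ/mol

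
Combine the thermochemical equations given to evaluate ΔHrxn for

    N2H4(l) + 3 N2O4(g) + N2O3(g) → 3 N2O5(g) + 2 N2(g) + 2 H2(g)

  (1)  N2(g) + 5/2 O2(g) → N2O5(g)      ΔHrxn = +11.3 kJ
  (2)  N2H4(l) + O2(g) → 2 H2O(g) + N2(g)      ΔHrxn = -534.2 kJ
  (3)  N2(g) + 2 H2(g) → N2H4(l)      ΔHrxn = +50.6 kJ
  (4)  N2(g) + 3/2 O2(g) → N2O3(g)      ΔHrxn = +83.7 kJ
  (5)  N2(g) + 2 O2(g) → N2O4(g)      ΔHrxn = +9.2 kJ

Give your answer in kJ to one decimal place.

ΔHrxn = -128.0 kJ

(1) × 3 (scale by 3 for the 3 N2O5(g)): (3)·(+11.3) = +33.9 kJ
(2): not needed (H2O(g) appears nowhere else).
(3) reversed (reverse to put H2(g) on the product side): -50.6 kJ
(4) reversed (reverse to put N2O3(g) on the reactant side): -83.7 kJ
(5) reversed and × 3 (N2O4(g) must end up as a reactant; scale by 3 for the 3 N2O4(g)): (-3)·(+9.2) = -27.6 kJ
ΔHrxn = (+33.9) + (-50.6) + (-83.7) + (-27.6) = -128.0 kJ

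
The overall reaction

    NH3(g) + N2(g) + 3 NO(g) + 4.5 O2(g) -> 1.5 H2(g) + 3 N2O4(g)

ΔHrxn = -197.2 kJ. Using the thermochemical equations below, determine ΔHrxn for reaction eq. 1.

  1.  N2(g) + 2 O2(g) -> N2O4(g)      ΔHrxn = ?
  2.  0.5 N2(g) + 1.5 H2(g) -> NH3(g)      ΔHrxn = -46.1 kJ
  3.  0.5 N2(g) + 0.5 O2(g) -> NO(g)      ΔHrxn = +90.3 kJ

eq. 1 × 3 (scale by 3 for the 3 N2O4(g)): contributes 3·x
eq. 2 reversed (reverse to put NH3(g) on the reactant side): +46.1 kJ
eq. 3 reversed and × 3 (NO(g) must end up as a reactant; scale by 3 for the 3 NO(g)): (-3)·(+90.3) = -270.9 kJ
-197.2 = (+46.1) + (-270.9) + 3·x
x = (-197.2 − (-224.8)) / (3) = 9.2 kJ

ΔHrxn = 9.2 kJ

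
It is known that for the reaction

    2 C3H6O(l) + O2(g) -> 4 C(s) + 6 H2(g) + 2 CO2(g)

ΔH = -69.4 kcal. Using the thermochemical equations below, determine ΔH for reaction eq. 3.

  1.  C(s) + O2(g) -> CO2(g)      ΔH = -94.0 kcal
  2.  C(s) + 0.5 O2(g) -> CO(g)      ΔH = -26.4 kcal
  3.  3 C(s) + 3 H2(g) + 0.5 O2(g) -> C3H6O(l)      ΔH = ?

ΔH = -59.3 kcal

eq. 1 × 2: (2)·(-94.0) = -188.0 kcal
eq. 2: not needed.
eq. 3 reversed and × 2: contributes −2·x
-69.4 = (-188.0) − 2·x
x = (-69.4 − (-188.0)) / (-2) = -59.3 kcal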